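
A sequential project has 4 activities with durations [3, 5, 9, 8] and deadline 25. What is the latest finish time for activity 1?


LF(activity 1) = deadline - sum of successor durations
Successors: activities 2 through 4 with durations [5, 9, 8]
Sum of successor durations = 22
LF = 25 - 22 = 3

3


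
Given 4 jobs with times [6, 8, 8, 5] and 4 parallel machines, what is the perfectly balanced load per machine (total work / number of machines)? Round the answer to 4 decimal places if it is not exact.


Total processing time = 6 + 8 + 8 + 5 = 27
Number of machines = 4
Ideal balanced load = 27 / 4 = 6.75

6.75


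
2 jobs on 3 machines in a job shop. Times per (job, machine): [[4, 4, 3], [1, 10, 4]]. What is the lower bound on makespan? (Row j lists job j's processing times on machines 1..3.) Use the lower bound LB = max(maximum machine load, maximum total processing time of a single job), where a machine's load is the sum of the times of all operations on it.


Machine loads:
  Machine 1: 4 + 1 = 5
  Machine 2: 4 + 10 = 14
  Machine 3: 3 + 4 = 7
Max machine load = 14
Job totals:
  Job 1: 11
  Job 2: 15
Max job total = 15
Lower bound = max(14, 15) = 15

15


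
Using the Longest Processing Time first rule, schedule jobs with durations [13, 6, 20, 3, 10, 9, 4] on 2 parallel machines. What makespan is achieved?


Sort jobs in decreasing order (LPT): [20, 13, 10, 9, 6, 4, 3]
Assign each job to the least loaded machine:
  Machine 1: jobs [20, 9, 4], load = 33
  Machine 2: jobs [13, 10, 6, 3], load = 32
Makespan = max load = 33

33


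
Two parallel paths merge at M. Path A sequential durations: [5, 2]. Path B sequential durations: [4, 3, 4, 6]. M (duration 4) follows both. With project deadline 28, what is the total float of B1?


Forward pass: ES(B1) = sum of predecessors on chain B = 0
EF = ES + duration = 0 + 4 = 4
Backward pass: LF(M) = deadline = 28; LS(M) = 28 - 4 = 24
LF(B1) = LS(M) - sum(successors on chain B) = 24 - 13 = 11
LS = LF - duration = 11 - 4 = 7
Total float = LS - ES = 7 - 0 = 7

7


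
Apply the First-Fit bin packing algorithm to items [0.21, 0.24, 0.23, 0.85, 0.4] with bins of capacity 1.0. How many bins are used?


Place items sequentially using First-Fit:
  Item 0.21 -> new Bin 1
  Item 0.24 -> Bin 1 (now 0.45)
  Item 0.23 -> Bin 1 (now 0.68)
  Item 0.85 -> new Bin 2
  Item 0.4 -> new Bin 3
Total bins used = 3

3


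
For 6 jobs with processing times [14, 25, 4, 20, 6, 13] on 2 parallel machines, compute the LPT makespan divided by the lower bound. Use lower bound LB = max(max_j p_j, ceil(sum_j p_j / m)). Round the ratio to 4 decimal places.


LPT order: [25, 20, 14, 13, 6, 4]
Machine loads after assignment: [42, 40]
LPT makespan = 42
Lower bound = max(max_job, ceil(total/2)) = max(25, 41) = 41
Ratio = 42 / 41 = 1.0244

1.0244


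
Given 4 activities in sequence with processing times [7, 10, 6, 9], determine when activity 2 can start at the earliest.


Activity 2 starts after activities 1 through 1 complete.
Predecessor durations: [7]
ES = 7 = 7

7


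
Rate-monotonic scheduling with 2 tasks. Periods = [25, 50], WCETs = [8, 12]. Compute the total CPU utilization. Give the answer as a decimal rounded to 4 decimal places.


Compute individual utilizations (exact fractions):
  Task 1: C/T = 8/25 (approx. 0.32)
  Task 2: C/T = 12/50 = 6/25 (approx. 0.24)
Total utilization U = 8/25 + 6/25 = 14/25
Rounded to 4 decimal places: U = 0.5600
RM (Liu & Layland) bound for 2 tasks = 0.828427; compare with U = 14/25 (approx. 0.560000)
U <= bound, so schedulable by RM sufficient condition.

0.5600


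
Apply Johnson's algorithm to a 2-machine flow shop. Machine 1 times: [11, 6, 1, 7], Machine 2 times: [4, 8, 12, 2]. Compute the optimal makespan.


Apply Johnson's rule:
  Group 1 (a <= b): [(3, 1, 12), (2, 6, 8)]
  Group 2 (a > b): [(1, 11, 4), (4, 7, 2)]
Optimal job order: [3, 2, 1, 4]
Schedule:
  Job 3: M1 done at 1, M2 done at 13
  Job 2: M1 done at 7, M2 done at 21
  Job 1: M1 done at 18, M2 done at 25
  Job 4: M1 done at 25, M2 done at 27
Makespan = 27

27


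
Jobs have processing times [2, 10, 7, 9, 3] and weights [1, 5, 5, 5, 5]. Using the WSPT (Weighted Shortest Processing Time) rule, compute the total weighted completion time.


Compute p/w ratios and sort ascending (WSPT): [(3, 5), (7, 5), (9, 5), (2, 1), (10, 5)]
Compute weighted completion times:
  Job (p=3,w=5): C=3, w*C=5*3=15
  Job (p=7,w=5): C=10, w*C=5*10=50
  Job (p=9,w=5): C=19, w*C=5*19=95
  Job (p=2,w=1): C=21, w*C=1*21=21
  Job (p=10,w=5): C=31, w*C=5*31=155
Total weighted completion time = 336

336


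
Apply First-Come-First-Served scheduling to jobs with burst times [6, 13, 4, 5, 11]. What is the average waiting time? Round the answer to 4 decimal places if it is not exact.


FCFS order (as given): [6, 13, 4, 5, 11]
Waiting times:
  Job 1: wait = 0
  Job 2: wait = 6
  Job 3: wait = 19
  Job 4: wait = 23
  Job 5: wait = 28
Sum of waiting times = 76
Average waiting time = 76/5 = 15.2

15.2


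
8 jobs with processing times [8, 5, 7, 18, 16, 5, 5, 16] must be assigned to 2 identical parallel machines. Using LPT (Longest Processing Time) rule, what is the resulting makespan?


Sort jobs in decreasing order (LPT): [18, 16, 16, 8, 7, 5, 5, 5]
Assign each job to the least loaded machine:
  Machine 1: jobs [18, 8, 7, 5], load = 38
  Machine 2: jobs [16, 16, 5, 5], load = 42
Makespan = max load = 42

42


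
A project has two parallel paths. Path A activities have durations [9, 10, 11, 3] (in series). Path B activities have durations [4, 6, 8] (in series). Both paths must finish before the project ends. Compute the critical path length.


Path A total = 9 + 10 + 11 + 3 = 33
Path B total = 4 + 6 + 8 = 18
Critical path = longest path = max(33, 18) = 33

33


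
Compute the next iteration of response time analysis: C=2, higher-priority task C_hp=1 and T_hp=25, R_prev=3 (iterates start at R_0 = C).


R_next = C + ceil(R_prev / T_hp) * C_hp
ceil(3 / 25) = ceil(0.12) = 1
Interference = 1 * 1 = 1
R_next = 2 + 1 = 3
R_next = R_prev, so the iteration has converged (response time = 3).

3


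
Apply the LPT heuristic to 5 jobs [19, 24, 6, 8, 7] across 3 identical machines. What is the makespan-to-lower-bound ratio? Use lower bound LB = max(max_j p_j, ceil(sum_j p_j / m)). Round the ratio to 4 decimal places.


LPT order: [24, 19, 8, 7, 6]
Machine loads after assignment: [24, 19, 21]
LPT makespan = 24
Lower bound = max(max_job, ceil(total/3)) = max(24, 22) = 24
Ratio = 24 / 24 = 1.0

1.0


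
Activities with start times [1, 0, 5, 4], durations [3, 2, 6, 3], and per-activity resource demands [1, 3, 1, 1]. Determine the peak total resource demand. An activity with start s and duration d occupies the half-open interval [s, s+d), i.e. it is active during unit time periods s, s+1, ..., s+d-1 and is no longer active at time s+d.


Each activity i is active on [start_i, start_i + duration_i).
Compute total resource usage per time slot:
  t=0: active resources = [3], total = 3
  t=1: active resources = [1, 3], total = 4
  t=2: active resources = [1], total = 1
  t=3: active resources = [1], total = 1
  t=4: active resources = [1], total = 1
  t=5: active resources = [1, 1], total = 2
  t=6: active resources = [1, 1], total = 2
  t=7: active resources = [1], total = 1
  t=8: active resources = [1], total = 1
  t=9: active resources = [1], total = 1
  t=10: active resources = [1], total = 1
Peak resource demand = 4

4


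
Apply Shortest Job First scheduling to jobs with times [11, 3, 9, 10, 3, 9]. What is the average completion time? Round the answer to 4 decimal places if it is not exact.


SJF order (ascending): [3, 3, 9, 9, 10, 11]
Completion times:
  Job 1: burst=3, C=3
  Job 2: burst=3, C=6
  Job 3: burst=9, C=15
  Job 4: burst=9, C=24
  Job 5: burst=10, C=34
  Job 6: burst=11, C=45
Average completion = 127/6 = 21.1667

21.1667


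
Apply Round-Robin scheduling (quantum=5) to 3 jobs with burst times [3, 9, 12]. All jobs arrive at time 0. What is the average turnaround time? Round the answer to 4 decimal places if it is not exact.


Time quantum = 5
Execution trace:
  J1 runs 3 units, time = 3
  J2 runs 5 units, time = 8
  J3 runs 5 units, time = 13
  J2 runs 4 units, time = 17
  J3 runs 5 units, time = 22
  J3 runs 2 units, time = 24
Finish times: [3, 17, 24]
Average turnaround = 44/3 = 14.6667

14.6667


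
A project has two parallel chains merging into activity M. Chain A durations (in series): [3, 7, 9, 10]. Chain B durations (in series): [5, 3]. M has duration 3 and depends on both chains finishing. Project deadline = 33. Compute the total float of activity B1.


Forward pass: ES(B1) = sum of predecessors on chain B = 0
EF = ES + duration = 0 + 5 = 5
Backward pass: LF(M) = deadline = 33; LS(M) = 33 - 3 = 30
LF(B1) = LS(M) - sum(successors on chain B) = 30 - 3 = 27
LS = LF - duration = 27 - 5 = 22
Total float = LS - ES = 22 - 0 = 22

22


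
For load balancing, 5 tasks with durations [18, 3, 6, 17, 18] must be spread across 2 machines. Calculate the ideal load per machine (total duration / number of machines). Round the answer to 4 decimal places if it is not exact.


Total processing time = 18 + 3 + 6 + 17 + 18 = 62
Number of machines = 2
Ideal balanced load = 62 / 2 = 31.0

31.0


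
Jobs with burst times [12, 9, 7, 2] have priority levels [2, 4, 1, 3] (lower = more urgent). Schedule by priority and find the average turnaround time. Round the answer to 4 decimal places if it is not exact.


Sort by priority (ascending = highest first):
Order: [(1, 7), (2, 12), (3, 2), (4, 9)]
Completion times:
  Priority 1, burst=7, C=7
  Priority 2, burst=12, C=19
  Priority 3, burst=2, C=21
  Priority 4, burst=9, C=30
Average turnaround = 77/4 = 19.25

19.25


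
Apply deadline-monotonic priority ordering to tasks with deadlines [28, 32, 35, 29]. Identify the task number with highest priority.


Sort tasks by relative deadline (ascending):
  Task 1: deadline = 28
  Task 4: deadline = 29
  Task 2: deadline = 32
  Task 3: deadline = 35
Priority order (highest first): [1, 4, 2, 3]
Highest priority task = 1

1


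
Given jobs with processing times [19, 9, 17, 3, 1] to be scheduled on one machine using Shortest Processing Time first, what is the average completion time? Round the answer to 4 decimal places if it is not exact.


Sort jobs by processing time (SPT order): [1, 3, 9, 17, 19]
Compute completion times sequentially:
  Job 1: processing = 1, completes at 1
  Job 2: processing = 3, completes at 4
  Job 3: processing = 9, completes at 13
  Job 4: processing = 17, completes at 30
  Job 5: processing = 19, completes at 49
Sum of completion times = 97
Average completion time = 97/5 = 19.4

19.4


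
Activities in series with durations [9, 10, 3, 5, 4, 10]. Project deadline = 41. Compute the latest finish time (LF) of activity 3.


LF(activity 3) = deadline - sum of successor durations
Successors: activities 4 through 6 with durations [5, 4, 10]
Sum of successor durations = 19
LF = 41 - 19 = 22

22


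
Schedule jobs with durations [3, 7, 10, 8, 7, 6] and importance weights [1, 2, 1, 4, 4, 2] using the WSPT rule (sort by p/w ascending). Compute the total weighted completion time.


Compute p/w ratios and sort ascending (WSPT): [(7, 4), (8, 4), (3, 1), (6, 2), (7, 2), (10, 1)]
Compute weighted completion times:
  Job (p=7,w=4): C=7, w*C=4*7=28
  Job (p=8,w=4): C=15, w*C=4*15=60
  Job (p=3,w=1): C=18, w*C=1*18=18
  Job (p=6,w=2): C=24, w*C=2*24=48
  Job (p=7,w=2): C=31, w*C=2*31=62
  Job (p=10,w=1): C=41, w*C=1*41=41
Total weighted completion time = 257

257


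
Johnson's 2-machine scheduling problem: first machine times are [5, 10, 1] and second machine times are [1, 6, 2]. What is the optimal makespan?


Apply Johnson's rule:
  Group 1 (a <= b): [(3, 1, 2)]
  Group 2 (a > b): [(2, 10, 6), (1, 5, 1)]
Optimal job order: [3, 2, 1]
Schedule:
  Job 3: M1 done at 1, M2 done at 3
  Job 2: M1 done at 11, M2 done at 17
  Job 1: M1 done at 16, M2 done at 18
Makespan = 18

18


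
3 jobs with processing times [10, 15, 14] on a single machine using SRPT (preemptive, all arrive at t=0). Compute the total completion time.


Since all jobs arrive at t=0, SRPT equals SPT ordering.
SPT order: [10, 14, 15]
Completion times:
  Job 1: p=10, C=10
  Job 2: p=14, C=24
  Job 3: p=15, C=39
Total completion time = 10 + 24 + 39 = 73

73


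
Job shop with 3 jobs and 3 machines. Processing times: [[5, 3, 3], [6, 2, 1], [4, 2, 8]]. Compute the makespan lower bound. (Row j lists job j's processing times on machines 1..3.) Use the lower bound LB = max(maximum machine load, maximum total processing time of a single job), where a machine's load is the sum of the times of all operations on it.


Machine loads:
  Machine 1: 5 + 6 + 4 = 15
  Machine 2: 3 + 2 + 2 = 7
  Machine 3: 3 + 1 + 8 = 12
Max machine load = 15
Job totals:
  Job 1: 11
  Job 2: 9
  Job 3: 14
Max job total = 14
Lower bound = max(15, 14) = 15

15


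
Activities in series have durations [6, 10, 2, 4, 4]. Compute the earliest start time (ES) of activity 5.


Activity 5 starts after activities 1 through 4 complete.
Predecessor durations: [6, 10, 2, 4]
ES = 6 + 10 + 2 + 4 = 22

22


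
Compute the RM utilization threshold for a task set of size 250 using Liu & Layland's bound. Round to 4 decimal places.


Compute 2^(1/250) = 1.0027764359
Subtract 1: 1.0027764359 - 1 = 0.0027764359
Multiply by n: 250 * 0.0027764359 = 0.6941089750
Round to 4 dp: 0.6941

0.6941


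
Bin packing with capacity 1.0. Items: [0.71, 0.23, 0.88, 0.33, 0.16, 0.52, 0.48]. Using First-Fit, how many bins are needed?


Place items sequentially using First-Fit:
  Item 0.71 -> new Bin 1
  Item 0.23 -> Bin 1 (now 0.94)
  Item 0.88 -> new Bin 2
  Item 0.33 -> new Bin 3
  Item 0.16 -> Bin 3 (now 0.49)
  Item 0.52 -> new Bin 4
  Item 0.48 -> Bin 3 (now 0.97)
Total bins used = 4

4


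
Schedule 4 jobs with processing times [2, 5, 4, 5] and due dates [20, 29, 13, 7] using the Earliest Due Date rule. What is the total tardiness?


Sort by due date (EDD order): [(5, 7), (4, 13), (2, 20), (5, 29)]
Compute completion times and tardiness:
  Job 1: p=5, d=7, C=5, tardiness=max(0,5-7)=0
  Job 2: p=4, d=13, C=9, tardiness=max(0,9-13)=0
  Job 3: p=2, d=20, C=11, tardiness=max(0,11-20)=0
  Job 4: p=5, d=29, C=16, tardiness=max(0,16-29)=0
Total tardiness = 0

0


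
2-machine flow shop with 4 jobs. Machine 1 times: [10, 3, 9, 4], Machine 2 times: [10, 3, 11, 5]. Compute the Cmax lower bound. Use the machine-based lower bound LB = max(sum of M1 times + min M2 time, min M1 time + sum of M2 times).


LB1 = sum(M1 times) + min(M2 times) = 26 + 3 = 29
LB2 = min(M1 times) + sum(M2 times) = 3 + 29 = 32
Lower bound = max(LB1, LB2) = max(29, 32) = 32

32


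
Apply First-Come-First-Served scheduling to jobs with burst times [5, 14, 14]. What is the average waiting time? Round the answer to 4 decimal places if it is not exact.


FCFS order (as given): [5, 14, 14]
Waiting times:
  Job 1: wait = 0
  Job 2: wait = 5
  Job 3: wait = 19
Sum of waiting times = 24
Average waiting time = 24/3 = 8.0

8.0


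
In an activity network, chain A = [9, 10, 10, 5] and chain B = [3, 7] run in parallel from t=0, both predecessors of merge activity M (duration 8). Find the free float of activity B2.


ES(B2) = sum of predecessors on chain B = 3
EF(B2) = ES + duration = 3 + 7 = 10
Successor of B2 is M. ES(M) = max(sum(A), sum(B)) = max(34, 10) = 34
Free float = ES(successor) - EF(current) = 34 - 10 = 24

24


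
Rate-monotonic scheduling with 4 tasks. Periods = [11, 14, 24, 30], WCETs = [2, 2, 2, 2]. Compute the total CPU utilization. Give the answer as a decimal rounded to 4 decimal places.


Compute individual utilizations (exact fractions):
  Task 1: C/T = 2/11 (approx. 0.1818)
  Task 2: C/T = 2/14 = 1/7 (approx. 0.1429)
  Task 3: C/T = 2/24 = 1/12 (approx. 0.0833)
  Task 4: C/T = 2/30 = 1/15 (approx. 0.0667)
Total utilization U = 2/11 + 1/7 + 1/12 + 1/15 = 731/1540
Rounded to 4 decimal places: U = 0.4747
RM (Liu & Layland) bound for 4 tasks = 0.756828; compare with U = 731/1540 (approx. 0.474675)
U <= bound, so schedulable by RM sufficient condition.

0.4747


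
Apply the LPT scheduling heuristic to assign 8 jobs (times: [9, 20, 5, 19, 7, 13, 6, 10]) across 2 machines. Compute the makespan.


Sort jobs in decreasing order (LPT): [20, 19, 13, 10, 9, 7, 6, 5]
Assign each job to the least loaded machine:
  Machine 1: jobs [20, 10, 9, 6], load = 45
  Machine 2: jobs [19, 13, 7, 5], load = 44
Makespan = max load = 45

45


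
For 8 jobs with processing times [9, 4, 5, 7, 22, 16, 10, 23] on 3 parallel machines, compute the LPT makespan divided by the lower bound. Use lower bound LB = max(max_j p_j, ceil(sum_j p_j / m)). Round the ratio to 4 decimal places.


LPT order: [23, 22, 16, 10, 9, 7, 5, 4]
Machine loads after assignment: [34, 31, 31]
LPT makespan = 34
Lower bound = max(max_job, ceil(total/3)) = max(23, 32) = 32
Ratio = 34 / 32 = 1.0625

1.0625


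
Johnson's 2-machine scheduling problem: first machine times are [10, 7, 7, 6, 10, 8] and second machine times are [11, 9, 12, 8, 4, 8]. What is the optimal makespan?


Apply Johnson's rule:
  Group 1 (a <= b): [(4, 6, 8), (2, 7, 9), (3, 7, 12), (6, 8, 8), (1, 10, 11)]
  Group 2 (a > b): [(5, 10, 4)]
Optimal job order: [4, 2, 3, 6, 1, 5]
Schedule:
  Job 4: M1 done at 6, M2 done at 14
  Job 2: M1 done at 13, M2 done at 23
  Job 3: M1 done at 20, M2 done at 35
  Job 6: M1 done at 28, M2 done at 43
  Job 1: M1 done at 38, M2 done at 54
  Job 5: M1 done at 48, M2 done at 58
Makespan = 58

58


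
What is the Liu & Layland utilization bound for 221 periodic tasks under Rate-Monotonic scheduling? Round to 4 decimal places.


Compute 2^(1/221) = 1.0031413363
Subtract 1: 1.0031413363 - 1 = 0.0031413363
Multiply by n: 221 * 0.0031413363 = 0.6942353223
Round to 4 dp: 0.6942

0.6942


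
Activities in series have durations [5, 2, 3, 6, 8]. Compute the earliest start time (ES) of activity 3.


Activity 3 starts after activities 1 through 2 complete.
Predecessor durations: [5, 2]
ES = 5 + 2 = 7

7


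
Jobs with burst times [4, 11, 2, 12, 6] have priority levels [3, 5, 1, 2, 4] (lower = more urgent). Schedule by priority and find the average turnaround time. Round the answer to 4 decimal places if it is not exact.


Sort by priority (ascending = highest first):
Order: [(1, 2), (2, 12), (3, 4), (4, 6), (5, 11)]
Completion times:
  Priority 1, burst=2, C=2
  Priority 2, burst=12, C=14
  Priority 3, burst=4, C=18
  Priority 4, burst=6, C=24
  Priority 5, burst=11, C=35
Average turnaround = 93/5 = 18.6

18.6


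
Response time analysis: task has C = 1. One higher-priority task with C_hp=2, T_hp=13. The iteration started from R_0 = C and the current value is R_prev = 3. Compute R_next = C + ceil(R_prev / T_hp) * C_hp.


R_next = C + ceil(R_prev / T_hp) * C_hp
ceil(3 / 13) = ceil(0.2308) = 1
Interference = 1 * 2 = 2
R_next = 1 + 2 = 3
R_next = R_prev, so the iteration has converged (response time = 3).

3


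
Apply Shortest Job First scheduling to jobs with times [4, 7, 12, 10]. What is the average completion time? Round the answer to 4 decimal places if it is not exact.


SJF order (ascending): [4, 7, 10, 12]
Completion times:
  Job 1: burst=4, C=4
  Job 2: burst=7, C=11
  Job 3: burst=10, C=21
  Job 4: burst=12, C=33
Average completion = 69/4 = 17.25

17.25


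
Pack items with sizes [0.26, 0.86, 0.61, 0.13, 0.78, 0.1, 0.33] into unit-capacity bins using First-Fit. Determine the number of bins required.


Place items sequentially using First-Fit:
  Item 0.26 -> new Bin 1
  Item 0.86 -> new Bin 2
  Item 0.61 -> Bin 1 (now 0.87)
  Item 0.13 -> Bin 1 (now 1.0)
  Item 0.78 -> new Bin 3
  Item 0.1 -> Bin 2 (now 0.96)
  Item 0.33 -> new Bin 4
Total bins used = 4

4


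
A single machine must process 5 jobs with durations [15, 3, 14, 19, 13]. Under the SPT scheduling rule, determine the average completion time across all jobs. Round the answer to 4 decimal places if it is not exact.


Sort jobs by processing time (SPT order): [3, 13, 14, 15, 19]
Compute completion times sequentially:
  Job 1: processing = 3, completes at 3
  Job 2: processing = 13, completes at 16
  Job 3: processing = 14, completes at 30
  Job 4: processing = 15, completes at 45
  Job 5: processing = 19, completes at 64
Sum of completion times = 158
Average completion time = 158/5 = 31.6

31.6


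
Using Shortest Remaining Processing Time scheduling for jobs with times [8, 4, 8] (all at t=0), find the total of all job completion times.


Since all jobs arrive at t=0, SRPT equals SPT ordering.
SPT order: [4, 8, 8]
Completion times:
  Job 1: p=4, C=4
  Job 2: p=8, C=12
  Job 3: p=8, C=20
Total completion time = 4 + 12 + 20 = 36

36


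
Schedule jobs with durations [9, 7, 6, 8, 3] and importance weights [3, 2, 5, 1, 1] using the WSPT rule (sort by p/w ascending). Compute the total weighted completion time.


Compute p/w ratios and sort ascending (WSPT): [(6, 5), (9, 3), (3, 1), (7, 2), (8, 1)]
Compute weighted completion times:
  Job (p=6,w=5): C=6, w*C=5*6=30
  Job (p=9,w=3): C=15, w*C=3*15=45
  Job (p=3,w=1): C=18, w*C=1*18=18
  Job (p=7,w=2): C=25, w*C=2*25=50
  Job (p=8,w=1): C=33, w*C=1*33=33
Total weighted completion time = 176

176


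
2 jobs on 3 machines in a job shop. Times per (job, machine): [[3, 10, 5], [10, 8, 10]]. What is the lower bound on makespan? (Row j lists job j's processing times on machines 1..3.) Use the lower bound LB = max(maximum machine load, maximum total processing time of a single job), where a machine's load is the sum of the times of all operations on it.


Machine loads:
  Machine 1: 3 + 10 = 13
  Machine 2: 10 + 8 = 18
  Machine 3: 5 + 10 = 15
Max machine load = 18
Job totals:
  Job 1: 18
  Job 2: 28
Max job total = 28
Lower bound = max(18, 28) = 28

28


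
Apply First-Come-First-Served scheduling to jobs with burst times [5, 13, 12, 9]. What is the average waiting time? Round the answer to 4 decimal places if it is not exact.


FCFS order (as given): [5, 13, 12, 9]
Waiting times:
  Job 1: wait = 0
  Job 2: wait = 5
  Job 3: wait = 18
  Job 4: wait = 30
Sum of waiting times = 53
Average waiting time = 53/4 = 13.25

13.25


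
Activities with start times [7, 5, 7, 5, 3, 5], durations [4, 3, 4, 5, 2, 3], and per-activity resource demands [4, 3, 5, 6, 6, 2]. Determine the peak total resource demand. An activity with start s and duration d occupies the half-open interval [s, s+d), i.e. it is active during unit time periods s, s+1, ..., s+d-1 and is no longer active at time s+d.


Each activity i is active on [start_i, start_i + duration_i).
Compute total resource usage per time slot:
  t=0: active resources = [], total = 0
  t=1: active resources = [], total = 0
  t=2: active resources = [], total = 0
  t=3: active resources = [6], total = 6
  t=4: active resources = [6], total = 6
  t=5: active resources = [3, 6, 2], total = 11
  t=6: active resources = [3, 6, 2], total = 11
  t=7: active resources = [4, 3, 5, 6, 2], total = 20
  t=8: active resources = [4, 5, 6], total = 15
  t=9: active resources = [4, 5, 6], total = 15
  t=10: active resources = [4, 5], total = 9
Peak resource demand = 20

20


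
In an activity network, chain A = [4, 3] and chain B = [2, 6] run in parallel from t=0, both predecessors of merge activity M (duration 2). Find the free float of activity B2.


ES(B2) = sum of predecessors on chain B = 2
EF(B2) = ES + duration = 2 + 6 = 8
Successor of B2 is M. ES(M) = max(sum(A), sum(B)) = max(7, 8) = 8
Free float = ES(successor) - EF(current) = 8 - 8 = 0

0


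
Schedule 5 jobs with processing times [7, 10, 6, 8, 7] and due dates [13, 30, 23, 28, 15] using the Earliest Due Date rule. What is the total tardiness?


Sort by due date (EDD order): [(7, 13), (7, 15), (6, 23), (8, 28), (10, 30)]
Compute completion times and tardiness:
  Job 1: p=7, d=13, C=7, tardiness=max(0,7-13)=0
  Job 2: p=7, d=15, C=14, tardiness=max(0,14-15)=0
  Job 3: p=6, d=23, C=20, tardiness=max(0,20-23)=0
  Job 4: p=8, d=28, C=28, tardiness=max(0,28-28)=0
  Job 5: p=10, d=30, C=38, tardiness=max(0,38-30)=8
Total tardiness = 8

8


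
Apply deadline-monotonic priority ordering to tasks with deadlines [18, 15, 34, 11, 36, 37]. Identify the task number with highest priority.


Sort tasks by relative deadline (ascending):
  Task 4: deadline = 11
  Task 2: deadline = 15
  Task 1: deadline = 18
  Task 3: deadline = 34
  Task 5: deadline = 36
  Task 6: deadline = 37
Priority order (highest first): [4, 2, 1, 3, 5, 6]
Highest priority task = 4

4


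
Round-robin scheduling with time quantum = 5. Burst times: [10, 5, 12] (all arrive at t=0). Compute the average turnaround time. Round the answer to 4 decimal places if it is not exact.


Time quantum = 5
Execution trace:
  J1 runs 5 units, time = 5
  J2 runs 5 units, time = 10
  J3 runs 5 units, time = 15
  J1 runs 5 units, time = 20
  J3 runs 5 units, time = 25
  J3 runs 2 units, time = 27
Finish times: [20, 10, 27]
Average turnaround = 57/3 = 19.0

19.0


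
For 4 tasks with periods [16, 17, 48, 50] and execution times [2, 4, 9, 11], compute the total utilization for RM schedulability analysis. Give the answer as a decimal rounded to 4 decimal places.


Compute individual utilizations (exact fractions):
  Task 1: C/T = 2/16 = 1/8 (approx. 0.125)
  Task 2: C/T = 4/17 (approx. 0.2353)
  Task 3: C/T = 9/48 = 3/16 (approx. 0.1875)
  Task 4: C/T = 11/50 (approx. 0.22)
Total utilization U = 1/8 + 4/17 + 3/16 + 11/50 = 5221/6800
Rounded to 4 decimal places: U = 0.7678
RM (Liu & Layland) bound for 4 tasks = 0.756828; compare with U = 5221/6800 (approx. 0.767794)
bound < U <= 1, so the RM sufficient condition is not met (inconclusive; an exact test such as response-time analysis is needed).

0.7678


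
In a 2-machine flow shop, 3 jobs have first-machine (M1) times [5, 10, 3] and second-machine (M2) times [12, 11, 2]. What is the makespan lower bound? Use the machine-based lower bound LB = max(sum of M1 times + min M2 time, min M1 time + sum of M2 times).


LB1 = sum(M1 times) + min(M2 times) = 18 + 2 = 20
LB2 = min(M1 times) + sum(M2 times) = 3 + 25 = 28
Lower bound = max(LB1, LB2) = max(20, 28) = 28

28


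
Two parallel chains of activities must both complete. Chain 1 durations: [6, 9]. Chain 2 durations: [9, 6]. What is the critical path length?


Path A total = 6 + 9 = 15
Path B total = 9 + 6 = 15
Critical path = longest path = max(15, 15) = 15

15


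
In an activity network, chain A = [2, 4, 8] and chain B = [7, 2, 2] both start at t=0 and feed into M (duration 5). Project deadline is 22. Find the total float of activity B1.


Forward pass: ES(B1) = sum of predecessors on chain B = 0
EF = ES + duration = 0 + 7 = 7
Backward pass: LF(M) = deadline = 22; LS(M) = 22 - 5 = 17
LF(B1) = LS(M) - sum(successors on chain B) = 17 - 4 = 13
LS = LF - duration = 13 - 7 = 6
Total float = LS - ES = 6 - 0 = 6

6


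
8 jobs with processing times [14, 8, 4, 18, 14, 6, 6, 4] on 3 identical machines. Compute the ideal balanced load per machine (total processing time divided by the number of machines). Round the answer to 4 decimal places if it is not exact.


Total processing time = 14 + 8 + 4 + 18 + 14 + 6 + 6 + 4 = 74
Number of machines = 3
Ideal balanced load = 74 / 3 = 24.6667

24.6667


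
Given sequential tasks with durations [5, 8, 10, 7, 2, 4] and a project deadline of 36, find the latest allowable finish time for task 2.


LF(activity 2) = deadline - sum of successor durations
Successors: activities 3 through 6 with durations [10, 7, 2, 4]
Sum of successor durations = 23
LF = 36 - 23 = 13

13


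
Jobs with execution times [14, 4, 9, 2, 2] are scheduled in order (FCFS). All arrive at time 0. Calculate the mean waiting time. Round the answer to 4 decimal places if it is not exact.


FCFS order (as given): [14, 4, 9, 2, 2]
Waiting times:
  Job 1: wait = 0
  Job 2: wait = 14
  Job 3: wait = 18
  Job 4: wait = 27
  Job 5: wait = 29
Sum of waiting times = 88
Average waiting time = 88/5 = 17.6

17.6


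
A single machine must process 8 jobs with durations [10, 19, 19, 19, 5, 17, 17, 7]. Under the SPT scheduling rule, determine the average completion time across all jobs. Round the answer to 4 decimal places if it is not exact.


Sort jobs by processing time (SPT order): [5, 7, 10, 17, 17, 19, 19, 19]
Compute completion times sequentially:
  Job 1: processing = 5, completes at 5
  Job 2: processing = 7, completes at 12
  Job 3: processing = 10, completes at 22
  Job 4: processing = 17, completes at 39
  Job 5: processing = 17, completes at 56
  Job 6: processing = 19, completes at 75
  Job 7: processing = 19, completes at 94
  Job 8: processing = 19, completes at 113
Sum of completion times = 416
Average completion time = 416/8 = 52.0

52.0


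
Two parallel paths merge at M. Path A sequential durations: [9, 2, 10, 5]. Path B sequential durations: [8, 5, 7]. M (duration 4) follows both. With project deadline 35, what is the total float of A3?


Forward pass: ES(A3) = sum of predecessors on chain A = 11
EF = ES + duration = 11 + 10 = 21
Backward pass: LF(M) = deadline = 35; LS(M) = 35 - 4 = 31
LF(A3) = LS(M) - sum(successors on chain A) = 31 - 5 = 26
LS = LF - duration = 26 - 10 = 16
Total float = LS - ES = 16 - 11 = 5

5


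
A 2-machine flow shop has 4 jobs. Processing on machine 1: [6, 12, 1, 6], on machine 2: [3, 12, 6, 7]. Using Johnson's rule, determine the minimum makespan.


Apply Johnson's rule:
  Group 1 (a <= b): [(3, 1, 6), (4, 6, 7), (2, 12, 12)]
  Group 2 (a > b): [(1, 6, 3)]
Optimal job order: [3, 4, 2, 1]
Schedule:
  Job 3: M1 done at 1, M2 done at 7
  Job 4: M1 done at 7, M2 done at 14
  Job 2: M1 done at 19, M2 done at 31
  Job 1: M1 done at 25, M2 done at 34
Makespan = 34

34


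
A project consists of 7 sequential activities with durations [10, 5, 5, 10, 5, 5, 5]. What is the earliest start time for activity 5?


Activity 5 starts after activities 1 through 4 complete.
Predecessor durations: [10, 5, 5, 10]
ES = 10 + 5 + 5 + 10 = 30

30


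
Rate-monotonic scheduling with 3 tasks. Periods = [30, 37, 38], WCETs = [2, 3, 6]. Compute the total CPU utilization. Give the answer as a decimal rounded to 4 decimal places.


Compute individual utilizations (exact fractions):
  Task 1: C/T = 2/30 = 1/15 (approx. 0.0667)
  Task 2: C/T = 3/37 (approx. 0.0811)
  Task 3: C/T = 6/38 = 3/19 (approx. 0.1579)
Total utilization U = 1/15 + 3/37 + 3/19 = 3223/10545
Rounded to 4 decimal places: U = 0.3056
RM (Liu & Layland) bound for 3 tasks = 0.779763; compare with U = 3223/10545 (approx. 0.305642)
U <= bound, so schedulable by RM sufficient condition.

0.3056


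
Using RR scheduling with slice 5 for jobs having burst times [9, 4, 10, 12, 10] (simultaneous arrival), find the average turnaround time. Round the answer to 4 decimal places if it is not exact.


Time quantum = 5
Execution trace:
  J1 runs 5 units, time = 5
  J2 runs 4 units, time = 9
  J3 runs 5 units, time = 14
  J4 runs 5 units, time = 19
  J5 runs 5 units, time = 24
  J1 runs 4 units, time = 28
  J3 runs 5 units, time = 33
  J4 runs 5 units, time = 38
  J5 runs 5 units, time = 43
  J4 runs 2 units, time = 45
Finish times: [28, 9, 33, 45, 43]
Average turnaround = 158/5 = 31.6

31.6


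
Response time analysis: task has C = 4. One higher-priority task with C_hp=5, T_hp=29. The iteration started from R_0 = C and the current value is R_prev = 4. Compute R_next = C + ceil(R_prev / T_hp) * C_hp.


R_next = C + ceil(R_prev / T_hp) * C_hp
ceil(4 / 29) = ceil(0.1379) = 1
Interference = 1 * 5 = 5
R_next = 4 + 5 = 9

9


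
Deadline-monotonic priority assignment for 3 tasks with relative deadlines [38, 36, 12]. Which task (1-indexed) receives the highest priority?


Sort tasks by relative deadline (ascending):
  Task 3: deadline = 12
  Task 2: deadline = 36
  Task 1: deadline = 38
Priority order (highest first): [3, 2, 1]
Highest priority task = 3

3


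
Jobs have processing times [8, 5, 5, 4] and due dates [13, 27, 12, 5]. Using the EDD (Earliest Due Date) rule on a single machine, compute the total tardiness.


Sort by due date (EDD order): [(4, 5), (5, 12), (8, 13), (5, 27)]
Compute completion times and tardiness:
  Job 1: p=4, d=5, C=4, tardiness=max(0,4-5)=0
  Job 2: p=5, d=12, C=9, tardiness=max(0,9-12)=0
  Job 3: p=8, d=13, C=17, tardiness=max(0,17-13)=4
  Job 4: p=5, d=27, C=22, tardiness=max(0,22-27)=0
Total tardiness = 4

4


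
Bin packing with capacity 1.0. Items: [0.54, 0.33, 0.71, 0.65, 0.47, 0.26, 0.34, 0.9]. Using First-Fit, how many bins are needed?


Place items sequentially using First-Fit:
  Item 0.54 -> new Bin 1
  Item 0.33 -> Bin 1 (now 0.87)
  Item 0.71 -> new Bin 2
  Item 0.65 -> new Bin 3
  Item 0.47 -> new Bin 4
  Item 0.26 -> Bin 2 (now 0.97)
  Item 0.34 -> Bin 3 (now 0.99)
  Item 0.9 -> new Bin 5
Total bins used = 5

5


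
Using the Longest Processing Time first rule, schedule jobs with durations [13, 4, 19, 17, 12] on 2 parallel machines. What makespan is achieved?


Sort jobs in decreasing order (LPT): [19, 17, 13, 12, 4]
Assign each job to the least loaded machine:
  Machine 1: jobs [19, 12], load = 31
  Machine 2: jobs [17, 13, 4], load = 34
Makespan = max load = 34

34


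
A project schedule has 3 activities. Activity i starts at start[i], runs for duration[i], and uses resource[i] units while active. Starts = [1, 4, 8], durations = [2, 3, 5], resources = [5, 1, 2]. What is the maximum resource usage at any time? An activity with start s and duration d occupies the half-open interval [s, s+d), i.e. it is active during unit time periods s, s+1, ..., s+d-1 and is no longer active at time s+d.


Each activity i is active on [start_i, start_i + duration_i).
Compute total resource usage per time slot:
  t=0: active resources = [], total = 0
  t=1: active resources = [5], total = 5
  t=2: active resources = [5], total = 5
  t=3: active resources = [], total = 0
  t=4: active resources = [1], total = 1
  t=5: active resources = [1], total = 1
  t=6: active resources = [1], total = 1
  t=7: active resources = [], total = 0
  t=8: active resources = [2], total = 2
  t=9: active resources = [2], total = 2
  t=10: active resources = [2], total = 2
  t=11: active resources = [2], total = 2
  t=12: active resources = [2], total = 2
Peak resource demand = 5

5


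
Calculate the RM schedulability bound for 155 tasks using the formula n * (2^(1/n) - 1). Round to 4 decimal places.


Compute 2^(1/155) = 1.0044819312
Subtract 1: 1.0044819312 - 1 = 0.0044819312
Multiply by n: 155 * 0.0044819312 = 0.6946993360
Round to 4 dp: 0.6947

0.6947


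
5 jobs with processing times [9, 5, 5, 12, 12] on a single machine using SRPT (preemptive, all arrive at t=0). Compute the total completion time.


Since all jobs arrive at t=0, SRPT equals SPT ordering.
SPT order: [5, 5, 9, 12, 12]
Completion times:
  Job 1: p=5, C=5
  Job 2: p=5, C=10
  Job 3: p=9, C=19
  Job 4: p=12, C=31
  Job 5: p=12, C=43
Total completion time = 5 + 10 + 19 + 31 + 43 = 108

108


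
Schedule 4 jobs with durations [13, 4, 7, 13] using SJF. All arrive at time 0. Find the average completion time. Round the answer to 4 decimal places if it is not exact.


SJF order (ascending): [4, 7, 13, 13]
Completion times:
  Job 1: burst=4, C=4
  Job 2: burst=7, C=11
  Job 3: burst=13, C=24
  Job 4: burst=13, C=37
Average completion = 76/4 = 19.0

19.0


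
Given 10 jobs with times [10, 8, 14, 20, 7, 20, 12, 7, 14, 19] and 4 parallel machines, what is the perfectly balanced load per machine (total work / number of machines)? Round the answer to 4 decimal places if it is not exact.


Total processing time = 10 + 8 + 14 + 20 + 7 + 20 + 12 + 7 + 14 + 19 = 131
Number of machines = 4
Ideal balanced load = 131 / 4 = 32.75

32.75


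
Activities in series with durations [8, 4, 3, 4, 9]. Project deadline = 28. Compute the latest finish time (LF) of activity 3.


LF(activity 3) = deadline - sum of successor durations
Successors: activities 4 through 5 with durations [4, 9]
Sum of successor durations = 13
LF = 28 - 13 = 15

15


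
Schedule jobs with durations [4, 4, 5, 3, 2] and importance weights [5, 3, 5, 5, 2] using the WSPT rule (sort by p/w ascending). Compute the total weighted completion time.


Compute p/w ratios and sort ascending (WSPT): [(3, 5), (4, 5), (5, 5), (2, 2), (4, 3)]
Compute weighted completion times:
  Job (p=3,w=5): C=3, w*C=5*3=15
  Job (p=4,w=5): C=7, w*C=5*7=35
  Job (p=5,w=5): C=12, w*C=5*12=60
  Job (p=2,w=2): C=14, w*C=2*14=28
  Job (p=4,w=3): C=18, w*C=3*18=54
Total weighted completion time = 192

192


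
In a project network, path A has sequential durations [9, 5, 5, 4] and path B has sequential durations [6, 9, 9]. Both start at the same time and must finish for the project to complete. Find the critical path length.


Path A total = 9 + 5 + 5 + 4 = 23
Path B total = 6 + 9 + 9 = 24
Critical path = longest path = max(23, 24) = 24

24


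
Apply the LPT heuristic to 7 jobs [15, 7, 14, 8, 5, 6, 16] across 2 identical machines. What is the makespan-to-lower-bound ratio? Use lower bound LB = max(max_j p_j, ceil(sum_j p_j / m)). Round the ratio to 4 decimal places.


LPT order: [16, 15, 14, 8, 7, 6, 5]
Machine loads after assignment: [36, 35]
LPT makespan = 36
Lower bound = max(max_job, ceil(total/2)) = max(16, 36) = 36
Ratio = 36 / 36 = 1.0

1.0


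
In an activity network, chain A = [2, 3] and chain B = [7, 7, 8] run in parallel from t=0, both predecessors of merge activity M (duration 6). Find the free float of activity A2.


ES(A2) = sum of predecessors on chain A = 2
EF(A2) = ES + duration = 2 + 3 = 5
Successor of A2 is M. ES(M) = max(sum(A), sum(B)) = max(5, 22) = 22
Free float = ES(successor) - EF(current) = 22 - 5 = 17

17


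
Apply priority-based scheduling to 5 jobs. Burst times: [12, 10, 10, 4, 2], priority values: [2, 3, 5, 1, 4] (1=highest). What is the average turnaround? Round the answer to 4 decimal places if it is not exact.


Sort by priority (ascending = highest first):
Order: [(1, 4), (2, 12), (3, 10), (4, 2), (5, 10)]
Completion times:
  Priority 1, burst=4, C=4
  Priority 2, burst=12, C=16
  Priority 3, burst=10, C=26
  Priority 4, burst=2, C=28
  Priority 5, burst=10, C=38
Average turnaround = 112/5 = 22.4

22.4


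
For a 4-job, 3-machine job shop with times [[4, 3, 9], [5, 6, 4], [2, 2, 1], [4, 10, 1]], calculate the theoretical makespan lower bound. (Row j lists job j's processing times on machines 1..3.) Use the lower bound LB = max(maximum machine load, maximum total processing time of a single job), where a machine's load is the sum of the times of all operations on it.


Machine loads:
  Machine 1: 4 + 5 + 2 + 4 = 15
  Machine 2: 3 + 6 + 2 + 10 = 21
  Machine 3: 9 + 4 + 1 + 1 = 15
Max machine load = 21
Job totals:
  Job 1: 16
  Job 2: 15
  Job 3: 5
  Job 4: 15
Max job total = 16
Lower bound = max(21, 16) = 21

21


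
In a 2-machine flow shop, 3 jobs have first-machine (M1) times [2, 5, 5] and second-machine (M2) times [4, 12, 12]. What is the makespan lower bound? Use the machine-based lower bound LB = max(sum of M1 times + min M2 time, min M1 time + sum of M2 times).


LB1 = sum(M1 times) + min(M2 times) = 12 + 4 = 16
LB2 = min(M1 times) + sum(M2 times) = 2 + 28 = 30
Lower bound = max(LB1, LB2) = max(16, 30) = 30

30


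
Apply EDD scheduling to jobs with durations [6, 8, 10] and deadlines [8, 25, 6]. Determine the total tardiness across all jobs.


Sort by due date (EDD order): [(10, 6), (6, 8), (8, 25)]
Compute completion times and tardiness:
  Job 1: p=10, d=6, C=10, tardiness=max(0,10-6)=4
  Job 2: p=6, d=8, C=16, tardiness=max(0,16-8)=8
  Job 3: p=8, d=25, C=24, tardiness=max(0,24-25)=0
Total tardiness = 12

12


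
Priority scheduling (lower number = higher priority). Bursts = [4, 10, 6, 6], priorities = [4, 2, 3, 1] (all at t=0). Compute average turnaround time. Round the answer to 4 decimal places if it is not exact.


Sort by priority (ascending = highest first):
Order: [(1, 6), (2, 10), (3, 6), (4, 4)]
Completion times:
  Priority 1, burst=6, C=6
  Priority 2, burst=10, C=16
  Priority 3, burst=6, C=22
  Priority 4, burst=4, C=26
Average turnaround = 70/4 = 17.5

17.5
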